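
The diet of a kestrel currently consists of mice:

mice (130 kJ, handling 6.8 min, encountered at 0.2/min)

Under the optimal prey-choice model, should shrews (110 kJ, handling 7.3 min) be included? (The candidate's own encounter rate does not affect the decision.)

On mice alone, R = ΣλE/(1+Σλh) = 26/2.36 = 11.02 kJ/min.
Profitability of shrews: 110/7.3 = 15.07 kJ/min.
15.07 > 11.02, so adding shrews raises the average — include it.

Yes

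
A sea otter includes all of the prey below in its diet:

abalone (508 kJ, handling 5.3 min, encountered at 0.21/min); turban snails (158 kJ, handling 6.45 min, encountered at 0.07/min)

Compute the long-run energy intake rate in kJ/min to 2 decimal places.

45.91 kJ/min

R = (0.21×508 + 0.07×158) / (1 + 0.21×5.3 + 0.07×6.45) = 117.7/2.564 = 45.91 kJ/min.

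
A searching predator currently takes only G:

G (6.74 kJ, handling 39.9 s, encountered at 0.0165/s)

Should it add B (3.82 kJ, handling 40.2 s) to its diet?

Intake rate on the current diet: R = (0.0165×6.74) / (1 + 0.0165×39.9) = 0.1112/1.658 = 0.06706 kJ/s.
B: E/h = 3.82/40.2 = 0.09502 kJ/s.
0.09502 > 0.06706, so adding B raises the average — include it.

Yes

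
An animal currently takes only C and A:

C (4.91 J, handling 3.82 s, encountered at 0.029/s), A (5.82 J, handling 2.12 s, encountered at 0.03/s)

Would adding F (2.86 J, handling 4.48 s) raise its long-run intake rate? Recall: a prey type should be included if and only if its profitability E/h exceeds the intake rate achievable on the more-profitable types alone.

Yes

Current rate: (0.029×4.91 + 0.03×5.82)/(1 + 0.029×3.82 + 0.03×2.12) = 0.2699 J/s.
Profitability of F: 2.86/4.48 = 0.6384 J/s.
0.6384 > 0.2699, so adding F raises the average — include it.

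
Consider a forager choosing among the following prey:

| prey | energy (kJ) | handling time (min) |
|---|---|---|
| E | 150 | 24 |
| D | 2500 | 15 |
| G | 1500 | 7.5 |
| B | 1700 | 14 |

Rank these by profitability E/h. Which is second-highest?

In descending order of E/h:
G: 1500/7.5 = 200 kJ/min
D: 2500/15 = 167 kJ/min
B: 1700/14 = 121 kJ/min
E: 150/24 = 6.25 kJ/min

D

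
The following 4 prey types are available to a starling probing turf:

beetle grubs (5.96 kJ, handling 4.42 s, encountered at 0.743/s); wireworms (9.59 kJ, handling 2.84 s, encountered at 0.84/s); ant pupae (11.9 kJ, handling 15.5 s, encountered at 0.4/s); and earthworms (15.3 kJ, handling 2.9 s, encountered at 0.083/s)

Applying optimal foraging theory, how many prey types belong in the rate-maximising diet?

E/h in descending order: earthworms 5.28, wireworms 3.38, beetle grubs 1.35, ant pupae 0.768 kJ/s. The optimal diet is the largest prefix of this list for which every included type satisfies E_i/h_i > R on the types above it.
Rate on top 1: 1.024. wireworms: 3.38 > 1.024 → include.
Rate on top 2: 2.572. beetle grubs: 1.35 < 2.572 → exclude; stop.
Optimal diet: earthworms, wireworms — 2 of 4 types.

2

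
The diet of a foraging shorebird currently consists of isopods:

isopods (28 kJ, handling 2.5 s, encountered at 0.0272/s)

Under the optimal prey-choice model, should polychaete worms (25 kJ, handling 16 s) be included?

Yes

Current rate: (0.0272×28)/(1 + 0.0272×2.5) = 0.7131 kJ/s.
Profitability of polychaete worms: 25/16 = 1.562 kJ/s.
1.562 > 0.7131, so adding polychaete worms raises the average — include it.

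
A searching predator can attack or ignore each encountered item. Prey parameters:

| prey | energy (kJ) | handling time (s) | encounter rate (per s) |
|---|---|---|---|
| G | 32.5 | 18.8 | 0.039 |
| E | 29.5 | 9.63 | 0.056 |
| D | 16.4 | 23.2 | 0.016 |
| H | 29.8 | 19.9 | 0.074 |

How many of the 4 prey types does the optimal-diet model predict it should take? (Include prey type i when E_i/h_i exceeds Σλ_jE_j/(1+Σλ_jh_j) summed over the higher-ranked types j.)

3

E/h in descending order: E 3.06, G 1.73, H 1.5, D 0.707 kJ/s. The optimal diet is the largest prefix of this list for which every included type satisfies E_i/h_i > R on the types above it.
Rate on top 1: 1.073. G: 1.73 > 1.073 → include.
Rate on top 2: 1.285. H: 1.5 > 1.285 → include.
Rate on top 3: 1.368. D: 0.707 < 1.368 → exclude; stop.
Optimal diet: E, G, H — 3 of 4 types.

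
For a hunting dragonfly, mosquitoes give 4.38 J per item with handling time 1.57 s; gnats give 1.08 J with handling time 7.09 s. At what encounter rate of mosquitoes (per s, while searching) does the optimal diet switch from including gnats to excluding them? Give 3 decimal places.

The zero-one rule: include gnats iff E₂/h₂ > λE₁/(1+λh₁). Equality gives the switch point.
λE₁h₂ = E₂ + λE₂h₁ ⇒ λ = E₂/(E₁h₂ − E₂h₁) = 1.08/(31.05 − 1.696) = 0.03679 per s.

0.037 per s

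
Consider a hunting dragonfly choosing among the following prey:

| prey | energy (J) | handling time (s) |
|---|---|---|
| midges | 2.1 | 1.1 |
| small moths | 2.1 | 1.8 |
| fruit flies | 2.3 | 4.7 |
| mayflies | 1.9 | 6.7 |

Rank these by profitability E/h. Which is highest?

midges

Profitability E/h (J/s): midges = 2.1/1.1 = 1.91, small moths = 2.1/1.8 = 1.17, fruit flies = 2.3/4.7 = 0.489, mayflies = 1.9/6.7 = 0.284.
Ranked: midges > small moths > fruit flies > mayflies.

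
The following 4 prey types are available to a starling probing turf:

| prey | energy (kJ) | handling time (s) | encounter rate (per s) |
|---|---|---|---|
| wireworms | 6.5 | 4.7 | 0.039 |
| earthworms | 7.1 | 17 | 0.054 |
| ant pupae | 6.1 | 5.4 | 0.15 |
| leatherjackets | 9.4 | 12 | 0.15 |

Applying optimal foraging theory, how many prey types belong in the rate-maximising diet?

3

Rank by E/h (kJ/s): wireworms 1.38, ant pupae 1.13, leatherjackets 0.783, earthworms 0.418. Include each in turn until the next type's E/h falls below the running intake rate.
Rate on top 1: 0.2142. ant pupae: 1.13 > 0.2142 → include.
Rate on top 2: 0.5862. leatherjackets: 0.783 > 0.5862 → include.
Rate on top 3: 0.6798. earthworms: 0.418 < 0.6798 → exclude; stop.
Optimal diet: wireworms, ant pupae, leatherjackets — 3 of 4 types.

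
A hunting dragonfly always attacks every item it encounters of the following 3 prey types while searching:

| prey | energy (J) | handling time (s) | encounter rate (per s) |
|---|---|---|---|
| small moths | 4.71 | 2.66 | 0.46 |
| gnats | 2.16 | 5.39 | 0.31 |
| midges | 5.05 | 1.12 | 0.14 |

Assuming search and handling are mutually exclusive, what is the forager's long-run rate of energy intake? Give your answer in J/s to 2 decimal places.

R = Σλ_iE_i / (1 + Σλ_ih_i)
Numerator: 0.46×4.71 + 0.31×2.16 + 0.14×5.05 = 3.543
Denominator: 1 + 0.46×2.66 + 0.31×5.39 + 0.14×1.12 = 4.051
R = 3.543/4.051 = 0.8746 J/s

0.87 J/s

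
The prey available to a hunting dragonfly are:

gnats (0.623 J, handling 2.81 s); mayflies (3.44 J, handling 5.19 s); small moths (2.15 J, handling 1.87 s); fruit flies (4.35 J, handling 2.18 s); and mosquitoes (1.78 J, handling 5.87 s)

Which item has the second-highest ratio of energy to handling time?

Profitability E/h (J/s): gnats = 0.623/2.81 = 0.222, mayflies = 3.44/5.19 = 0.663, small moths = 2.15/1.87 = 1.15, fruit flies = 4.35/2.18 = 2, mosquitoes = 1.78/5.87 = 0.303.
Ranked: fruit flies > small moths > mayflies > mosquitoes > gnats.

small moths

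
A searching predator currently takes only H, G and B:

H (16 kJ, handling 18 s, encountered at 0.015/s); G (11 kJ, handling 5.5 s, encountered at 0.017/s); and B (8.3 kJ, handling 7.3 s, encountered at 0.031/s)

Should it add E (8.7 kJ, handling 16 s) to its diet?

Intake rate on the current diet: R = (0.015×16 + 0.017×11 + 0.031×8.3) / (1 + 0.015×18 + 0.017×5.5 + 0.031×7.3) = 0.6843/1.59 = 0.4304 kJ/s.
Profitability of E: 8.7/16 = 0.5437 kJ/s.
0.5437 > 0.4304, so adding E raises the average — include it.

Yes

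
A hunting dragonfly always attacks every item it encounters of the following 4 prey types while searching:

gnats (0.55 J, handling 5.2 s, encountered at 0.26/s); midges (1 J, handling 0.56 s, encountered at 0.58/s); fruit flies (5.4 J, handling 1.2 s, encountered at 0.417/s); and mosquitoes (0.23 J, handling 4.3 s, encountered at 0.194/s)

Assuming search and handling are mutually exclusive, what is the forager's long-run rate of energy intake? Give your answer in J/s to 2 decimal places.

Energy encountered per unit search time: 0.26×0.55 + 0.58×1 + 0.417×5.4 + 0.194×0.23 = 3.019 J/s.
Handling time per unit search time: 0.26×5.2 + 0.58×0.56 + 0.417×1.2 + 0.194×4.3 = 3.011.
Rate = 3.019/(1 + 3.011) = 0.7527 J/s.

0.75 J/s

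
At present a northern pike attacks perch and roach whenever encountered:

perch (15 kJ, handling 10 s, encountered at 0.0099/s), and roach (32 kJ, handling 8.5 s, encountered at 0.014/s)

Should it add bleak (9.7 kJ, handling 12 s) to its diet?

On perch and roach alone, R = ΣλE/(1+Σλh) = 0.5965/1.218 = 0.4897 kJ/s.
bleak: E/h = 9.7/12 = 0.8083 kJ/s.
Since 0.8083 > R, including bleak increases the long-run rate.

Yes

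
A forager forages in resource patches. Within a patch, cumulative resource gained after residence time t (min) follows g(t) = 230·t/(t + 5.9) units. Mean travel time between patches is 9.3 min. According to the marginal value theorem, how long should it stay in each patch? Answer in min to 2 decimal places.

Optimal t* satisfies g'(t*) = g(t*)/(T + t*).
g'(t) = 230·5.9/(t + 5.9)². Setting 230·5.9/(t+5.9)² = 230t/[(t+5.9)(9.3+t)] gives 5.9(9.3+t) = t(t+5.9), so t² = 5.9×9.3 = 54.87.
t* = √54.87 = 7.407 min.

7.41 min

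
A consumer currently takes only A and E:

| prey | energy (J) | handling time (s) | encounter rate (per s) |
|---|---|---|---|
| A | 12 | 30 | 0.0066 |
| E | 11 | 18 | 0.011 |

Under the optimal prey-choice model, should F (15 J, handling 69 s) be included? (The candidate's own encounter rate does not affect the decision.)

Intake rate on the current diet: R = (0.0066×12 + 0.011×11) / (1 + 0.0066×30 + 0.011×18) = 0.2002/1.396 = 0.1434 J/s.
Profitability of F: 15/69 = 0.2174 J/s.
Since 0.2174 > R, including F increases the long-run rate.

Yes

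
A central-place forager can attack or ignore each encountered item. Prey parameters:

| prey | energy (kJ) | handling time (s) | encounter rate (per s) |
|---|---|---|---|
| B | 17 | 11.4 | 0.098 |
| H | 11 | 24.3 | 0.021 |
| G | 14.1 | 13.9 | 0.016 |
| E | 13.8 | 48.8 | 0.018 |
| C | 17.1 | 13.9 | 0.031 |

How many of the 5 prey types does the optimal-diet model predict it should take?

3

Profitabilities (E/h, kJ/s): B 1.49, C 1.23, G 1.01, H 0.453, E 0.283. Add prey in this order while the next type's profitability exceeds the intake rate on those already taken.
Rate on top 1: 0.7869. C: 1.23 > 0.7869 → include.
Rate on top 2: 0.8619. G: 1.01 > 0.8619 → include.
Rate on top 3: 0.8741. H: 0.453 < 0.8741 → exclude; stop.
Optimal diet: B, C, G — 3 of 5 types.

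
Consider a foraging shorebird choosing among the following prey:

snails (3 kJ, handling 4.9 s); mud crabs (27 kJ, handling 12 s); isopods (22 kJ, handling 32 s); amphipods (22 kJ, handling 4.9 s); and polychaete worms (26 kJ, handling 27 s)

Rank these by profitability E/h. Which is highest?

Profitability E/h (kJ/s): snails = 3/4.9 = 0.612, mud crabs = 27/12 = 2.25, isopods = 22/32 = 0.688, amphipods = 22/4.9 = 4.49, polychaete worms = 26/27 = 0.963.
Ranked: amphipods > mud crabs > polychaete worms > isopods > snails.

amphipods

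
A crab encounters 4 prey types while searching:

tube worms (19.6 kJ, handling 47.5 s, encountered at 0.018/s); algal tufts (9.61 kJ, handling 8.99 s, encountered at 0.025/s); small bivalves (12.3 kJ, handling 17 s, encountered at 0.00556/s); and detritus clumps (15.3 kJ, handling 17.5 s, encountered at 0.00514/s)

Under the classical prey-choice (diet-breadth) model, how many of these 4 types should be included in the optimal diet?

4

Profitabilities (E/h, kJ/s): algal tufts 1.07, detritus clumps 0.874, small bivalves 0.724, tube worms 0.413. Add prey in this order while the next type's profitability exceeds the intake rate on those already taken.
Rate on top 1: 0.1962. detritus clumps: 0.874 > 0.1962 → include.
Rate on top 2: 0.2426. small bivalves: 0.724 > 0.2426 → include.
Rate on top 3: 0.2748. tube worms: 0.413 > 0.2748 → include.
Optimal diet: algal tufts, detritus clumps, small bivalves, tube worms — 4 of 4 types.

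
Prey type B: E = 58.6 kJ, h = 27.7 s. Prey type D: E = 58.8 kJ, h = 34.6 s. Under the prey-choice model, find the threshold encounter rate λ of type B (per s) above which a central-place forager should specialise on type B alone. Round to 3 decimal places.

At the threshold, the rate on type B alone equals the profitability of type D: λ·58.6/(1 + λ·27.7) = 58.8/34.6 = 1.699.
Rearranging, λ(58.6 − 1.699×27.7) = 1.699, so λ = 1.699/11.53 = 0.1474 per s.

0.147 per s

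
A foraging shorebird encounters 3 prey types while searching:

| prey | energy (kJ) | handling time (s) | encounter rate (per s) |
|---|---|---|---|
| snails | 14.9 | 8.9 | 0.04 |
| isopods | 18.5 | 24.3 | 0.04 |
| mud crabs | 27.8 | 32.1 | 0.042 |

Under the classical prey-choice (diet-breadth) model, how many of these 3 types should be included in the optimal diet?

3

Rank by E/h (kJ/s): snails 1.67, mud crabs 0.866, isopods 0.761. Include each in turn until the next type's E/h falls below the running intake rate.
Rate on top 1: 0.4395. mud crabs: 0.866 > 0.4395 → include.
Rate on top 2: 0.6522. isopods: 0.761 > 0.6522 → include.
Optimal diet: snails, mud crabs, isopods — 3 of 3 types.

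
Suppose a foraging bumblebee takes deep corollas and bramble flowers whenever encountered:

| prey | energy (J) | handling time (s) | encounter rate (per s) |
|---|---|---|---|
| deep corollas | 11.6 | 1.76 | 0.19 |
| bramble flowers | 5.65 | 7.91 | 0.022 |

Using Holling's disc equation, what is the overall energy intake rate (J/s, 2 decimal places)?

R = (0.19×11.6 + 0.022×5.65) / (1 + 0.19×1.76 + 0.022×7.91) = 2.328/1.508 = 1.544 J/s.

1.54 J/s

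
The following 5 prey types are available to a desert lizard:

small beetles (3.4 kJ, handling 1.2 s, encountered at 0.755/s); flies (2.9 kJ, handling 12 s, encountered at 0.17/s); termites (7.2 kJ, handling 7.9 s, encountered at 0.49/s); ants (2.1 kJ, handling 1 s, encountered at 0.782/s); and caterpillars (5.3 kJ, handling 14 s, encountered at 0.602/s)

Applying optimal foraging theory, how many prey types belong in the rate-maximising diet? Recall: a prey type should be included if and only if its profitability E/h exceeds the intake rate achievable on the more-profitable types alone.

Rank by E/h (kJ/s): small beetles 2.83, ants 2.1, termites 0.911, caterpillars 0.379, flies 0.242. Include each in turn until the next type's E/h falls below the running intake rate.
Rate on top 1: 1.347. ants: 2.1 > 1.347 → include.
Rate on top 2: 1.566. termites: 0.911 < 1.566 → exclude; stop.
Optimal diet: small beetles, ants — 2 of 5 types.

2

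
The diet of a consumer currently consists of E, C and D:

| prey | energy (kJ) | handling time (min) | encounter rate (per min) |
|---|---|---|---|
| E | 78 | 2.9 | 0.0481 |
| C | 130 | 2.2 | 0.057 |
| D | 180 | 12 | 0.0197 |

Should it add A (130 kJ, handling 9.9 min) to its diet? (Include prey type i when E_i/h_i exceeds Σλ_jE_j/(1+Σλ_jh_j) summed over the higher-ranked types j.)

Intake rate on the current diet: R = (0.0481×78 + 0.057×130 + 0.0197×180) / (1 + 0.0481×2.9 + 0.057×2.2 + 0.0197×12) = 14.71/1.501 = 9.797 kJ/min.
Profitability of A: 130/9.9 = 13.13 kJ/min.
13.13 > 9.797, so adding A raises the average — include it.

Yes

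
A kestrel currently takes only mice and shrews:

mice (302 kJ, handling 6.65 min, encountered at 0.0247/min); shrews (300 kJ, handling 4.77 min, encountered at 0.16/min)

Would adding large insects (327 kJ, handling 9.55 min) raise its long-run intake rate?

On mice and shrews alone, R = ΣλE/(1+Σλh) = 55.46/1.927 = 28.77 kJ/min.
Profitability of large insects: 327/9.55 = 34.24 kJ/min.
Since 34.24 > R, including large insects increases the long-run rate.

Yes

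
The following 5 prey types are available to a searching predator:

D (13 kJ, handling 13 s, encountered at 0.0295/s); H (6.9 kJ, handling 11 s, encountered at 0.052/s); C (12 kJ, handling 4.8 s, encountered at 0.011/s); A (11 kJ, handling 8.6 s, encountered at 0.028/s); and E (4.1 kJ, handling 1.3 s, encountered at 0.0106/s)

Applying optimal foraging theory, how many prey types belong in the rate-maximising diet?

E/h in descending order: E 3.15, C 2.5, A 1.28, D 1, H 0.627 kJ/s. The optimal diet is the largest prefix of this list for which every included type satisfies E_i/h_i > R on the types above it.
Rate on top 1: 0.04287. C: 2.5 > 0.04287 → include.
Rate on top 2: 0.1645. A: 1.28 > 0.1645 → include.
Rate on top 3: 0.3698. D: 1 > 0.3698 → include.
Rate on top 4: 0.5127. H: 0.627 > 0.5127 → include.
Optimal diet: E, C, A, D, H — 5 of 5 types.

5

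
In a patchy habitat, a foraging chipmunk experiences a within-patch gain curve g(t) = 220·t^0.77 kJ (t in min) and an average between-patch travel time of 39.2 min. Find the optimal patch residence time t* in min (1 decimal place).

Maximise g(t)/(T+t): set derivative to zero → g'(t)(T+t) = g(t).
g'(t) = 0.77·220·t^-0.23. Setting 0.77·220·t^-0.23 = 220·t^0.77/(39.2+t) gives 0.77(39.2+t) = t, so 0.23·t = 0.77×39.2.
t* = 0.77×39.2/0.23 = 131.2 min.

131.2 min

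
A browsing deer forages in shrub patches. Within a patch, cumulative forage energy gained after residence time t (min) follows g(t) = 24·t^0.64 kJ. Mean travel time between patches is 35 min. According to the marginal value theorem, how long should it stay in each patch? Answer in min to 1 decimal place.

Optimal t* satisfies g'(t*) = g(t*)/(T + t*).
g'(t) = 0.64·24·t^-0.36. Setting 0.64·24·t^-0.36 = 24·t^0.64/(35+t) gives 0.64(35+t) = t, so 0.36·t = 0.64×35.
t* = 0.64×35/0.36 = 62.22 min.

62.2 min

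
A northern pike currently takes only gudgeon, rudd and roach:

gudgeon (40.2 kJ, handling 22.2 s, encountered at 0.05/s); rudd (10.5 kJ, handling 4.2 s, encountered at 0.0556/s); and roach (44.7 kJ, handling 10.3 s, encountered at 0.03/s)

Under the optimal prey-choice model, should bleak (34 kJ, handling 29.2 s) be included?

No

Intake rate on the current diet: R = (0.05×40.2 + 0.0556×10.5 + 0.03×44.7) / (1 + 0.05×22.2 + 0.0556×4.2 + 0.03×10.3) = 3.935/2.653 = 1.483 kJ/s.
bleak: E/h = 34/29.2 = 1.164 kJ/s.
Since 1.164 < R, time spent handling bleak is better spent searching.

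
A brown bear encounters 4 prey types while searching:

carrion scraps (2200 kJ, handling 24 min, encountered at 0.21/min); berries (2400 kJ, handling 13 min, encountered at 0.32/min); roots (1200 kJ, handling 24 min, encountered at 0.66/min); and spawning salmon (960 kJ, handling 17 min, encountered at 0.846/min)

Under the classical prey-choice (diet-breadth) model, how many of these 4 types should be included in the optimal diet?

1

Rank by E/h (kJ/min): berries 185, carrion scraps 91.7, spawning salmon 56.5, roots 50. Include each in turn until the next type's E/h falls below the running intake rate.
Rate on top 1: 148.8. carrion scraps: 91.7 < 148.8 → exclude; stop.
Optimal diet: berries — 1 of 4 types.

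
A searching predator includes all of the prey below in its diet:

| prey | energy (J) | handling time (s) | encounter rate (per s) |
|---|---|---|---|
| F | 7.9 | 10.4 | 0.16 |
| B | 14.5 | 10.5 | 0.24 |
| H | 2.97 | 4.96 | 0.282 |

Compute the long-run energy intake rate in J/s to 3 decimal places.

0.848 J/s

Energy encountered per unit search time: 0.16×7.9 + 0.24×14.5 + 0.282×2.97 = 5.582 J/s.
Handling time per unit search time: 0.16×10.4 + 0.24×10.5 + 0.282×4.96 = 5.583.
Rate = 5.582/(1 + 5.583) = 0.8479 J/s.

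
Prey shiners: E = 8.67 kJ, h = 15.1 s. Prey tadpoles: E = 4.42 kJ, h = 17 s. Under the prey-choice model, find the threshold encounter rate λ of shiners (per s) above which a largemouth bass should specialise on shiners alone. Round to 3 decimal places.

The zero-one rule: include tadpoles iff E₂/h₂ > λE₁/(1+λh₁). Equality gives the switch point.
λE₁h₂ = E₂ + λE₂h₁ ⇒ λ = E₂/(E₁h₂ − E₂h₁) = 4.42/(147.4 − 66.74) = 0.05481 per s.

0.055 per s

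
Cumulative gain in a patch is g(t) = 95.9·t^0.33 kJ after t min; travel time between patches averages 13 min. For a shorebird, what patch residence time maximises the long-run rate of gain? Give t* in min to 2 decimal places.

6.40 min

Maximise g(t)/(T+t): set derivative to zero → g'(t)(T+t) = g(t).
g'(t) = 0.33·95.9·t^-0.67. Setting 0.33·95.9·t^-0.67 = 95.9·t^0.33/(13+t) gives 0.33(13+t) = t, so 0.67·t = 0.33×13.
t* = 0.33×13/0.67 = 6.403 min.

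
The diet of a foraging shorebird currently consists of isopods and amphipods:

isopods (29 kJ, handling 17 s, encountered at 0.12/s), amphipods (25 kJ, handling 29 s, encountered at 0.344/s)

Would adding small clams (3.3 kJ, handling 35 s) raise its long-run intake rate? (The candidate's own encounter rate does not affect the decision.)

On isopods and amphipods alone, R = ΣλE/(1+Σλh) = 12.08/13.02 = 0.9281 kJ/s.
small clams: E/h = 3.3/35 = 0.09429 kJ/s.
Since 0.09429 < R, time spent handling small clams is better spent searching.

No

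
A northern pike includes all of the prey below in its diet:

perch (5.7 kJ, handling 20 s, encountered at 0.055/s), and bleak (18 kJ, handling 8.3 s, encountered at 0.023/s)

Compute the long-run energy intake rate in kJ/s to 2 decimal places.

0.32 kJ/s

R = Σλ_iE_i / (1 + Σλ_ih_i)
Numerator: 0.055×5.7 + 0.023×18 = 0.7275
Denominator: 1 + 0.055×20 + 0.023×8.3 = 2.291
R = 0.7275/2.291 = 0.3176 kJ/s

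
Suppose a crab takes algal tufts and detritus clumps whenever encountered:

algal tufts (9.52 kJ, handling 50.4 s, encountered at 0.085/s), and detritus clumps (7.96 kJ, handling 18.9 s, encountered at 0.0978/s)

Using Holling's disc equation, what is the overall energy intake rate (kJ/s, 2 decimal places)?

0.22 kJ/s

R = Σλ_iE_i / (1 + Σλ_ih_i)
Numerator: 0.085×9.52 + 0.0978×7.96 = 1.588
Denominator: 1 + 0.085×50.4 + 0.0978×18.9 = 7.132
R = 1.588/7.132 = 0.2226 kJ/s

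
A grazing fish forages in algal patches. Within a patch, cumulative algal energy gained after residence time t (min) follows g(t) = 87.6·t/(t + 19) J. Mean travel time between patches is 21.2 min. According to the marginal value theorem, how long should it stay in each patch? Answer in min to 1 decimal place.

Maximise g(t)/(T+t): set derivative to zero → g'(t)(T+t) = g(t).
g'(t) = 87.6·19/(t + 19)². Setting 87.6·19/(t+19)² = 87.6t/[(t+19)(21.2+t)] gives 19(21.2+t) = t(t+19), so t² = 19×21.2 = 402.8.
t* = √402.8 = 20.07 min.

20.1 min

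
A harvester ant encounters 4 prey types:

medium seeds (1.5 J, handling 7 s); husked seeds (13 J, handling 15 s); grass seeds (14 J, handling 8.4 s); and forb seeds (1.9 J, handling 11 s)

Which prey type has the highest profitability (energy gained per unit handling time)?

In descending order of E/h:
grass seeds: 14/8.4 = 1.67 J/s
husked seeds: 13/15 = 0.867 J/s
medium seeds: 1.5/7 = 0.214 J/s
forb seeds: 1.9/11 = 0.173 J/s

grass seeds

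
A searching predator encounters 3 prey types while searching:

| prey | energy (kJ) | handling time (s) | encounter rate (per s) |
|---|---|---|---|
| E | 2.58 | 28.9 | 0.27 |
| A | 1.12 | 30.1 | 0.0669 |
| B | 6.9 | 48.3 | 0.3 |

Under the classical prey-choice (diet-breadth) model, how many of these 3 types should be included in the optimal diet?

1

Rank by E/h (kJ/s): B 0.143, E 0.0893, A 0.0372. Include each in turn until the next type's E/h falls below the running intake rate.
Rate on top 1: 0.1336. E: 0.0893 < 0.1336 → exclude; stop.
Optimal diet: B — 1 of 3 types.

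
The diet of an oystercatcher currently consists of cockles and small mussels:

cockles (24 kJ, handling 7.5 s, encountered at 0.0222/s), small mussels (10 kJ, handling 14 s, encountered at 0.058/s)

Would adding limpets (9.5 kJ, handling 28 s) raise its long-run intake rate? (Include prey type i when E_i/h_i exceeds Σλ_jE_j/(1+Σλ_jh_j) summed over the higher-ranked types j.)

Intake rate on the current diet: R = (0.0222×24 + 0.058×10) / (1 + 0.0222×7.5 + 0.058×14) = 1.113/1.978 = 0.5624 kJ/s.
Profitability of limpets: 9.5/28 = 0.3393 kJ/s.
0.3393 < 0.5624, so adding limpets would lower the average — exclude it.

No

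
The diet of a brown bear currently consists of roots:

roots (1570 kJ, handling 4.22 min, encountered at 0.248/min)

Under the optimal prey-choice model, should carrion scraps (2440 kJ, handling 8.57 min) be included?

Current rate: (0.248×1570)/(1 + 0.248×4.22) = 190.3 kJ/min.
carrion scraps: E/h = 2440/8.57 = 284.7 kJ/min.
Since 284.7 > R, including carrion scraps increases the long-run rate.

Yes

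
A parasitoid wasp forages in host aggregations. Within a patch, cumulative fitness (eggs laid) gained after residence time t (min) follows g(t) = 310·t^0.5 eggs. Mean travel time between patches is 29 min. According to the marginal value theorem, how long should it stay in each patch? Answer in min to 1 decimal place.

Optimal t* satisfies g'(t*) = g(t*)/(T + t*).
g'(t) = 0.5·310·t^-0.5. Setting 0.5·310·t^-0.5 = 310·t^0.5/(29+t) gives 0.5(29+t) = t, so 0.50·t = 0.5×29.
t* = 0.5×29/0.50 = 29 min.

29.0 min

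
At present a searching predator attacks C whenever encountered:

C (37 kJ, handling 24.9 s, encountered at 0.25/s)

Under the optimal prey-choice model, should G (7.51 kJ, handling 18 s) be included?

Intake rate on the current diet: R = (0.25×37) / (1 + 0.25×24.9) = 9.25/7.225 = 1.28 kJ/s.
Profitability of G: 7.51/18 = 0.4172 kJ/s.
0.4172 < 1.28, so adding G would lower the average — exclude it.

No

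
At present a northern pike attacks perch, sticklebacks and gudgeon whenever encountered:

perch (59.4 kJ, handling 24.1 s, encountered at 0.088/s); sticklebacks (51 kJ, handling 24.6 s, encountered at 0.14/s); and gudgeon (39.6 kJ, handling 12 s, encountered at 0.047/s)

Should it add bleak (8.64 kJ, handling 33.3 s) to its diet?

Current rate: (0.088×59.4 + 0.14×51 + 0.047×39.6)/(1 + 0.088×24.1 + 0.14×24.6 + 0.047×12) = 1.996 kJ/s.
bleak: E/h = 8.64/33.3 = 0.2595 kJ/s.
0.2595 < 1.996, so adding bleak would lower the average — exclude it.

No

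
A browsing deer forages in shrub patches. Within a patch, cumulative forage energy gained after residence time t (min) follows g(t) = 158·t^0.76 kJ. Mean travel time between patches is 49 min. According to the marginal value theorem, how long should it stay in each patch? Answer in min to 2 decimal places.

155.17 min

Maximise g(t)/(T+t): set derivative to zero → g'(t)(T+t) = g(t).
g'(t) = 0.76·158·t^-0.24. Setting 0.76·158·t^-0.24 = 158·t^0.76/(49+t) gives 0.76(49+t) = t, so 0.24·t = 0.76×49.
t* = 0.76×49/0.24 = 155.2 min.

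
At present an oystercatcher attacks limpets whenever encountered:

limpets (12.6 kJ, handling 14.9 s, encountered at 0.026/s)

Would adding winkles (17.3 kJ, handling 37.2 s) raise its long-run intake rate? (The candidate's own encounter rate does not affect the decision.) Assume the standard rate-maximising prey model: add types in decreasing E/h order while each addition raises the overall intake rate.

Current rate: (0.026×12.6)/(1 + 0.026×14.9) = 0.2361 kJ/s.
winkles: E/h = 17.3/37.2 = 0.4651 kJ/s.
Since 0.4651 > R, including winkles increases the long-run rate.

Yes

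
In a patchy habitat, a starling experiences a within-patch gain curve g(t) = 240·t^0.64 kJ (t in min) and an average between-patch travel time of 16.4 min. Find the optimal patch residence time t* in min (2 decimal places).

Maximise g(t)/(T+t): set derivative to zero → g'(t)(T+t) = g(t).
g'(t) = 0.64·240·t^-0.36. Setting 0.64·240·t^-0.36 = 240·t^0.64/(16.4+t) gives 0.64(16.4+t) = t, so 0.36·t = 0.64×16.4.
t* = 0.64×16.4/0.36 = 29.16 min.

29.16 min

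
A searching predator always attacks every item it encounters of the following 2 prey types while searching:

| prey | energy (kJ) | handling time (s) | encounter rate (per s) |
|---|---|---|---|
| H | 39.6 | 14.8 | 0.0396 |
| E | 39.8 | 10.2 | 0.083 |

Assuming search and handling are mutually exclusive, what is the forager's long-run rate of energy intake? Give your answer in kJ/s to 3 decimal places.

R = (0.0396×39.6 + 0.083×39.8) / (1 + 0.0396×14.8 + 0.083×10.2) = 4.872/2.433 = 2.003 kJ/s.

2.003 kJ/s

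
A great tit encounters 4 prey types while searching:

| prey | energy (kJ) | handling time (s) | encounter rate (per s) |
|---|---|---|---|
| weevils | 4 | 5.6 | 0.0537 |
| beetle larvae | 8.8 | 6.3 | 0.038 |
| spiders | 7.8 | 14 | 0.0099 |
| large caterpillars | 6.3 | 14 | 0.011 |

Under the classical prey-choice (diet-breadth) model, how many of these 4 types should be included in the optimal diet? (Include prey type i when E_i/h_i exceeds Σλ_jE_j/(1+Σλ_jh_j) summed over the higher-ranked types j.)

4

E/h in descending order: beetle larvae 1.4, weevils 0.714, spiders 0.557, large caterpillars 0.45 kJ/s. The optimal diet is the largest prefix of this list for which every included type satisfies E_i/h_i > R on the types above it.
Rate on top 1: 0.2698. weevils: 0.714 > 0.2698 → include.
Rate on top 2: 0.3566. spiders: 0.557 > 0.3566 → include.
Rate on top 3: 0.3732. large caterpillars: 0.45 > 0.3732 → include.
Optimal diet: beetle larvae, weevils, spiders, large caterpillars — 4 of 4 types.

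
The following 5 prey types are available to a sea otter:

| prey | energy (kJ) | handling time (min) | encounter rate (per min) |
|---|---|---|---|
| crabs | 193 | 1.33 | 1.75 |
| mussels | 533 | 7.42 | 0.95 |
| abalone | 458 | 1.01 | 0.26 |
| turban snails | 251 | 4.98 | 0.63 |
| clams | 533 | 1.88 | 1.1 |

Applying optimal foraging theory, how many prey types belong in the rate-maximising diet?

2

Rank by E/h (kJ/min): abalone 453, clams 284, crabs 145, mussels 71.8, turban snails 50.4. Include each in turn until the next type's E/h falls below the running intake rate.
Rate on top 1: 94.31. clams: 284 > 94.31 → include.
Rate on top 2: 211.8. crabs: 145 < 211.8 → exclude; stop.
Optimal diet: abalone, clams — 2 of 5 types.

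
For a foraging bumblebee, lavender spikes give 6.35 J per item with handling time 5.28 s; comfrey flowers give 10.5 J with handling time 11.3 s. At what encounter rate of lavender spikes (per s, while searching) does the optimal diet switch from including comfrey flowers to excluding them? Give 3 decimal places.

Drop comfrey flowers once their profitability E₂/h₂ falls below the rate achievable on lavender spikes alone: E₂/h₂ = λE₁/(1 + λh₁).
Solve for λ: λE₁h₂ = E₂(1 + λh₁) → λ(E₁h₂ − E₂h₁) = E₂ → λ = E₂/(E₁h₂ − E₂h₁).
λ = 10.5/(6.35×11.3 − 10.5×5.28) = 10.5/16.31 = 0.6436 per s.

0.644 per s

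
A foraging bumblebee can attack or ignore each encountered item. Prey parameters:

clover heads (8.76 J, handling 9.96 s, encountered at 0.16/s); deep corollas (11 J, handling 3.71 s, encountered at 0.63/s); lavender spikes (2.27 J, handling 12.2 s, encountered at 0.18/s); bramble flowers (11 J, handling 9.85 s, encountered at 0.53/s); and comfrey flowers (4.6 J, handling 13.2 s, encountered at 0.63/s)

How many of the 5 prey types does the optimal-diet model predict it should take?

1

Profitabilities (E/h, J/s): deep corollas 2.96, bramble flowers 1.12, clover heads 0.88, comfrey flowers 0.348, lavender spikes 0.186. Add prey in this order while the next type's profitability exceeds the intake rate on those already taken.
Rate on top 1: 2.077. bramble flowers: 1.12 < 2.077 → exclude; stop.
Optimal diet: deep corollas — 1 of 5 types.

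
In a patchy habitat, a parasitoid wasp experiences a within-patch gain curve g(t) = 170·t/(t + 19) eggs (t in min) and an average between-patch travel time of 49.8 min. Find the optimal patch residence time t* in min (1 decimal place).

Maximise g(t)/(T+t): set derivative to zero → g'(t)(T+t) = g(t).
g'(t) = 170·19/(t + 19)². Setting 170·19/(t+19)² = 170t/[(t+19)(49.8+t)] gives 19(49.8+t) = t(t+19), so t² = 19×49.8 = 946.2.
t* = √946.2 = 30.76 min.

30.8 min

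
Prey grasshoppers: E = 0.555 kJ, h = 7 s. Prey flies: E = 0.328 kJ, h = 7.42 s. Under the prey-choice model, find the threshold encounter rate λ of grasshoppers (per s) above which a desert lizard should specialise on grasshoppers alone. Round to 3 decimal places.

0.180 per s

At the threshold, the rate on grasshoppers alone equals the profitability of flies: λ·0.555/(1 + λ·7) = 0.328/7.42 = 0.0442.
Rearranging, λ(0.555 − 0.0442×7) = 0.0442, so λ = 0.0442/0.2456 = 0.18 per s.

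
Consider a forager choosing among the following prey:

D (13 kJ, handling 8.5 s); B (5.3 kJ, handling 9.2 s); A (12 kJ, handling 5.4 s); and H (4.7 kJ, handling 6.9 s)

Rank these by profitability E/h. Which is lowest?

B

Profitability E/h (kJ/s): D = 13/8.5 = 1.53, B = 5.3/9.2 = 0.576, A = 12/5.4 = 2.22, H = 4.7/6.9 = 0.681.
Ranked: A > D > H > B.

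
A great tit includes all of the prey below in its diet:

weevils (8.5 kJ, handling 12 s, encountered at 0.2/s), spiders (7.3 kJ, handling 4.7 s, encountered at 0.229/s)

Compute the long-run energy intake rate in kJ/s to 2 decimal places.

Energy encountered per unit search time: 0.2×8.5 + 0.229×7.3 = 3.372 kJ/s.
Handling time per unit search time: 0.2×12 + 0.229×4.7 = 3.476.
Rate = 3.372/(1 + 3.476) = 0.7532 kJ/s.

0.75 kJ/s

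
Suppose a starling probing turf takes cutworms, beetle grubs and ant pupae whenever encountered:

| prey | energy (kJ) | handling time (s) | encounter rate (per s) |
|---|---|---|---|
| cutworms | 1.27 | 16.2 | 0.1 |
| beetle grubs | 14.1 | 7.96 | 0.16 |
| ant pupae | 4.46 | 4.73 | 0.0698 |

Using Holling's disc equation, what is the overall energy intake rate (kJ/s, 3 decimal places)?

R = (0.1×1.27 + 0.16×14.1 + 0.0698×4.46) / (1 + 0.1×16.2 + 0.16×7.96 + 0.0698×4.73) = 2.694/4.224 = 0.6379 kJ/s.

0.638 kJ/s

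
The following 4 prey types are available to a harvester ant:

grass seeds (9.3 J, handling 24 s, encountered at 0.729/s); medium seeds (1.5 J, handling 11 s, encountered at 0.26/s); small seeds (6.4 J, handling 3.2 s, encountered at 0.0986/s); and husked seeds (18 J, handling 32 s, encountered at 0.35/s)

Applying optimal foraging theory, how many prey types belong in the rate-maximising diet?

2

Rank by E/h (J/s): small seeds 2, husked seeds 0.562, grass seeds 0.388, medium seeds 0.136. Include each in turn until the next type's E/h falls below the running intake rate.
Rate on top 1: 0.4797. husked seeds: 0.562 > 0.4797 → include.
Rate on top 2: 0.5538. grass seeds: 0.388 < 0.5538 → exclude; stop.
Optimal diet: small seeds, husked seeds — 2 of 4 types.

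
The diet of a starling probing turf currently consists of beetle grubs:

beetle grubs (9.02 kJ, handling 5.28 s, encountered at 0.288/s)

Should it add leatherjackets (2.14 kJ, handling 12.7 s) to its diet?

On beetle grubs alone, R = ΣλE/(1+Σλh) = 2.598/2.521 = 1.031 kJ/s.
Profitability of leatherjackets: 2.14/12.7 = 0.1685 kJ/s.
Since 0.1685 < R, time spent handling leatherjackets is better spent searching.

No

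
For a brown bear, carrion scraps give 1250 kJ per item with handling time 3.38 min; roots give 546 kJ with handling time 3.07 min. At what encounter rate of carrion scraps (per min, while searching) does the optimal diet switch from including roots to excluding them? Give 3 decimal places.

At the threshold, the rate on carrion scraps alone equals the profitability of roots: λ·1250/(1 + λ·3.38) = 546/3.07 = 177.9.
Rearranging, λ(1250 − 177.9×3.38) = 177.9, so λ = 177.9/648.9 = 0.2741 per min.

0.274 per min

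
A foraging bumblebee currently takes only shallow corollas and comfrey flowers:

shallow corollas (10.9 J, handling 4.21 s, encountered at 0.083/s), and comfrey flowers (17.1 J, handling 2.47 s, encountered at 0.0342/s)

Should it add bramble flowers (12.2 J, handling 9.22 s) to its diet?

On shallow corollas and comfrey flowers alone, R = ΣλE/(1+Σλh) = 1.49/1.434 = 1.039 J/s.
Profitability of bramble flowers: 12.2/9.22 = 1.323 J/s.
Since 1.323 > R, including bramble flowers increases the long-run rate.

Yes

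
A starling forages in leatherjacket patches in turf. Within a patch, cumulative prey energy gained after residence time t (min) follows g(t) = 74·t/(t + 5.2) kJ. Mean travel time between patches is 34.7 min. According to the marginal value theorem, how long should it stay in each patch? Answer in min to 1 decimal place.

13.4 min

Maximise g(t)/(T+t): set derivative to zero → g'(t)(T+t) = g(t).
g'(t) = 74·5.2/(t + 5.2)². Setting 74·5.2/(t+5.2)² = 74t/[(t+5.2)(34.7+t)] gives 5.2(34.7+t) = t(t+5.2), so t² = 5.2×34.7 = 180.4.
t* = √180.4 = 13.43 min.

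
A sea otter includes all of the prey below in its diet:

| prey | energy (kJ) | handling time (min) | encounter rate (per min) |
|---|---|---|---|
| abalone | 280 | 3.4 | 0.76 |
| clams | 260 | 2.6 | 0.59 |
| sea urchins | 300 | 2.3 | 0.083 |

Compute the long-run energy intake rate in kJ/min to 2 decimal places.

73.67 kJ/min

R = Σλ_iE_i / (1 + Σλ_ih_i)
Numerator: 0.76×280 + 0.59×260 + 0.083×300 = 391.1
Denominator: 1 + 0.76×3.4 + 0.59×2.6 + 0.083×2.3 = 5.309
R = 391.1/5.309 = 73.67 kJ/min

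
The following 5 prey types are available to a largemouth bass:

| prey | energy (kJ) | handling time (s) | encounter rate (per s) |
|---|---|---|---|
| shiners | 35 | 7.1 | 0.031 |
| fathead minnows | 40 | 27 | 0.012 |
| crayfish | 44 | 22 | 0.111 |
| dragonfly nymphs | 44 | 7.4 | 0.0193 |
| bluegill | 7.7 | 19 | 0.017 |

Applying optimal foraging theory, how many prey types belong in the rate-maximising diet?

Rank by E/h (kJ/s): dragonfly nymphs 5.95, shiners 4.93, crayfish 2, fathead minnows 1.48, bluegill 0.405. Include each in turn until the next type's E/h falls below the running intake rate.
Rate on top 1: 0.7431. shiners: 4.93 > 0.7431 → include.
Rate on top 2: 1.419. crayfish: 2 > 1.419 → include.
Rate on top 3: 1.792. fathead minnows: 1.48 < 1.792 → exclude; stop.
Optimal diet: dragonfly nymphs, shiners, crayfish — 3 of 5 types.

3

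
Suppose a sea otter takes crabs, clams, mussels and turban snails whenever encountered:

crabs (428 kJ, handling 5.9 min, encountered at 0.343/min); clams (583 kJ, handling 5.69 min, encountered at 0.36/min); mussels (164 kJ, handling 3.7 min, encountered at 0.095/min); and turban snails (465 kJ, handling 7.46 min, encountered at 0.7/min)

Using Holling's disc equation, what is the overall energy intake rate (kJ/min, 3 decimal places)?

Energy encountered per unit search time: 0.343×428 + 0.36×583 + 0.095×164 + 0.7×465 = 697.8 kJ/min.
Handling time per unit search time: 0.343×5.9 + 0.36×5.69 + 0.095×3.7 + 0.7×7.46 = 9.646.
Rate = 697.8/(1 + 9.646) = 65.54 kJ/min.

65.545 kJ/min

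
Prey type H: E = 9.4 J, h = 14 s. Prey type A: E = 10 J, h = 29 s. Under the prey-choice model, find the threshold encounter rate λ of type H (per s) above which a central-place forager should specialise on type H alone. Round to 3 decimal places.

0.075 per s

At the threshold, the rate on type H alone equals the profitability of type A: λ·9.4/(1 + λ·14) = 10/29 = 0.3448.
Rearranging, λ(9.4 − 0.3448×14) = 0.3448, so λ = 0.3448/4.572 = 0.07541 per s.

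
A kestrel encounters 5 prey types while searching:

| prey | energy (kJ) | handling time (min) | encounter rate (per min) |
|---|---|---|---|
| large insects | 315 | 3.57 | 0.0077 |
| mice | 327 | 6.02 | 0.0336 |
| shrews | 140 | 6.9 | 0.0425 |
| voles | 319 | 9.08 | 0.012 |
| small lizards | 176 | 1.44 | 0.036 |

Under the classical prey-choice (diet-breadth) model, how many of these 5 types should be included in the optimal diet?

5

Rank by E/h (kJ/min): small lizards 122, large insects 88.2, mice 54.3, voles 35.1, shrews 20.3. Include each in turn until the next type's E/h falls below the running intake rate.
Rate on top 1: 6.024. large insects: 88.2 > 6.024 → include.
Rate on top 2: 8.118. mice: 54.3 > 8.118 → include.
Rate on top 3: 15.41. voles: 35.1 > 15.41 → include.
Rate on top 4: 16.95. shrews: 20.3 > 16.95 → include.
Optimal diet: small lizards, large insects, mice, voles, shrews — 5 of 5 types.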